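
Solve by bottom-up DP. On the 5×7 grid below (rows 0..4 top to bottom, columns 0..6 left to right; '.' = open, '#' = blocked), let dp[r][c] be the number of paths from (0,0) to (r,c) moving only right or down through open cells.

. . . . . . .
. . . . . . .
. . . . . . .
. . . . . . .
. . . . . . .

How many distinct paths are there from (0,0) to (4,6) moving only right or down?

210

r\c   0   1   2   3   4   5   6
  0   1   1   1   1   1   1   1
  1   1   2   3   4   5   6   7
  2   1   3   6  10  15  21  28
  3   1   4  10  20  35  56  84
  4   1   5  15  35  70 126 210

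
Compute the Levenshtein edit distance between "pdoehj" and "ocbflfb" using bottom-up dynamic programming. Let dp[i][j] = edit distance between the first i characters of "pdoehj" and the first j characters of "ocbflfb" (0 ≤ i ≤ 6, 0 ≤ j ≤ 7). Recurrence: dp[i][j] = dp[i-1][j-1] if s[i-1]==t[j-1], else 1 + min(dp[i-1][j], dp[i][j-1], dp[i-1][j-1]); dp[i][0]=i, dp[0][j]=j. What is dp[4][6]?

6

   ''  o  c  b  f  l  f  b
''  0  1  2  3  4  5  6  7
 p  1  1  2  3  4  5  6  7
 d  2  2  2  3  4  5  6  7
 o  3  2  3  3  4  5  6  7
 e  4  3  3  4  4  5  6  7
 h  5  4  4  4  5  5  6  7
 j  6  5  5  5  5  6  6  7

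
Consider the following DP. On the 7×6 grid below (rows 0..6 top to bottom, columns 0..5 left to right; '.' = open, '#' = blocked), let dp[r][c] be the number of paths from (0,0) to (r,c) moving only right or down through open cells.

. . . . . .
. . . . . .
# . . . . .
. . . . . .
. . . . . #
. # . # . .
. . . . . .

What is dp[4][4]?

55

r\c   0   1   2   3   4   5
  0   1   1   1   1   1   1
  1   1   2   3   4   5   6
  2   0   2   5   9  14  20
  3   0   2   7  16  30  50
  4   0   2   9  25  55   0
  5   0   0   9   0  55  55
  6   0   0   9   9  64 119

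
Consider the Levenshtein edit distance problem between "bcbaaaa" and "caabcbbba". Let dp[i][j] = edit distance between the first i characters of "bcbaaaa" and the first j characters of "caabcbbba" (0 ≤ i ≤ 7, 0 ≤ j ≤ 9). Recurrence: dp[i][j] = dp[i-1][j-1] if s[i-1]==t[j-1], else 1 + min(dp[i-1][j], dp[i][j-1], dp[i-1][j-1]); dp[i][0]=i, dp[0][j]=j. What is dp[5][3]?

   ''  c  a  a  b  c  b  b  b  a
''  0  1  2  3  4  5  6  7  8  9
 b  1  1  2  3  3  4  5  6  7  8
 c  2  1  2  3  4  3  4  5  6  7
 b  3  2  2  3  3  4  3  4  5  6
 a  4  3  2  2  3  4  4  4  5  5
 a  5  4  3  2  3  4  5  5  5  5
 a  6  5  4  3  3  4  5  6  6  5
 a  7  6  5  4  4  4  5  6  7  6

2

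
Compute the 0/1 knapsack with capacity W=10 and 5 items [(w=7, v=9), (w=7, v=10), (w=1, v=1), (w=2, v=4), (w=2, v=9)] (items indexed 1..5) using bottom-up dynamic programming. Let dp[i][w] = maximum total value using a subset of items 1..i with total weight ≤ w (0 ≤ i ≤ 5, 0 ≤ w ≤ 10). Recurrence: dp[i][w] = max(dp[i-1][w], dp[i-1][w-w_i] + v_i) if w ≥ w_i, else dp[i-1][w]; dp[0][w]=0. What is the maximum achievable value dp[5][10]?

20

i\w   0   1   2   3   4   5   6   7   8   9  10
  0   0   0   0   0   0   0   0   0   0   0   0
  1   0   0   0   0   0   0   0   9   9   9   9
  2   0   0   0   0   0   0   0  10  10  10  10
  3   0   1   1   1   1   1   1  10  11  11  11
  4   0   1   4   5   5   5   5  10  11  14  15
  5   0   1   9  10  13  14  14  14  14  19  20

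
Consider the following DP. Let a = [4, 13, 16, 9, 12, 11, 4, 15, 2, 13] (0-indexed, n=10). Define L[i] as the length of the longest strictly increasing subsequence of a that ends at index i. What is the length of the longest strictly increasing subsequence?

   i    0    1    2    3    4    5    6    7    8    9
a[i]    4   13   16    9   12   11    4   15    2   13
L[i]    1    2    3    2    3    3    1    4    1    4

4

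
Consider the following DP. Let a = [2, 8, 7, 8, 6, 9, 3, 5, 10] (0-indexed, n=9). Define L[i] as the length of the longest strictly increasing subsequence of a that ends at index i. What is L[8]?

5

   i    0    1    2    3    4    5    6    7    8
a[i]    2    8    7    8    6    9    3    5   10
L[i]    1    2    2    3    2    4    2    3    5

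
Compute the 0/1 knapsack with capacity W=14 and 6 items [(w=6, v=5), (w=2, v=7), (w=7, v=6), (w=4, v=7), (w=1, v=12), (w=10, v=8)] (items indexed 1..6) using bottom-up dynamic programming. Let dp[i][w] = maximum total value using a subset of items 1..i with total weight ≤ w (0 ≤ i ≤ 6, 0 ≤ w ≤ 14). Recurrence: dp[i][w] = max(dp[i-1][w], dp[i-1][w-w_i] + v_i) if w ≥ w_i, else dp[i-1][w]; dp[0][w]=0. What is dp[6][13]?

31

i\w   0   1   2   3   4   5   6   7   8   9  10  11  12  13  14
  0   0   0   0   0   0   0   0   0   0   0   0   0   0   0   0
  1   0   0   0   0   0   0   5   5   5   5   5   5   5   5   5
  2   0   0   7   7   7   7   7   7  12  12  12  12  12  12  12
  3   0   0   7   7   7   7   7   7  12  13  13  13  13  13  13
  4   0   0   7   7   7   7  14  14  14  14  14  14  19  20  20
  5   0  12  12  19  19  19  19  26  26  26  26  26  26  31  32
  6   0  12  12  19  19  19  19  26  26  26  26  26  26  31  32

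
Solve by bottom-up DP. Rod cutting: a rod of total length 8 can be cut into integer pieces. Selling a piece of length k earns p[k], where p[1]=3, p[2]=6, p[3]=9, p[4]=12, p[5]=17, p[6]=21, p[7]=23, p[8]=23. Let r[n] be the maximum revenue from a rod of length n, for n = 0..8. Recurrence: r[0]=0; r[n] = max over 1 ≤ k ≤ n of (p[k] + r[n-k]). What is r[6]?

   n    0    1    2    3    4    5    6    7    8
r[n]    0    3    6    9   12   17   21   24   27

21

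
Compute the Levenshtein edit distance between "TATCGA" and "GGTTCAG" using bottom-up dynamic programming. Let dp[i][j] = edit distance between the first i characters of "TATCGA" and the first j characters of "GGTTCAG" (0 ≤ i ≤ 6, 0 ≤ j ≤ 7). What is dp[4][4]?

3

   ''  G  G  T  T  C  A  G
''  0  1  2  3  4  5  6  7
 T  1  1  2  2  3  4  5  6
 A  2  2  2  3  3  4  4  5
 T  3  3  3  2  3  4  5  5
 C  4  4  4  3  3  3  4  5
 G  5  4  4  4  4  4  4  4
 A  6  5  5  5  5  5  4  5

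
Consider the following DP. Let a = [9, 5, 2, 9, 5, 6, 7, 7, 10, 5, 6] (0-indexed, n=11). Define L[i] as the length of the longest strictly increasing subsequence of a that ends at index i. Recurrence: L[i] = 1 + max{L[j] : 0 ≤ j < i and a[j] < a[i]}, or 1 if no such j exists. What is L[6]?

   i    0    1    2    3    4    5    6    7    8    9   10
a[i]    9    5    2    9    5    6    7    7   10    5    6
L[i]    1    1    1    2    2    3    4    4    5    2    3

4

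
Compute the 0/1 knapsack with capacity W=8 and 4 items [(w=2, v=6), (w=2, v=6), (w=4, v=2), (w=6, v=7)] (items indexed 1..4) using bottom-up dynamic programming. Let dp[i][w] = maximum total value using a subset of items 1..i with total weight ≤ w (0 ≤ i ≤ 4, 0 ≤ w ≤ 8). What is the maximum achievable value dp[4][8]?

i\w   0   1   2   3   4   5   6   7   8
  0   0   0   0   0   0   0   0   0   0
  1   0   0   6   6   6   6   6   6   6
  2   0   0   6   6  12  12  12  12  12
  3   0   0   6   6  12  12  12  12  14
  4   0   0   6   6  12  12  12  12  14

14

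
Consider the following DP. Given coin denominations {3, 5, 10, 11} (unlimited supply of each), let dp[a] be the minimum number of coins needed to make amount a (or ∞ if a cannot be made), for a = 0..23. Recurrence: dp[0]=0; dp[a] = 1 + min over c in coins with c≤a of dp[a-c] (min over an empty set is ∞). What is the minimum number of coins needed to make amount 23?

 a  0  1  2  3  4  5  6  7  8  9 10 11 12 13 14 15 16 17 18 19 20 21 22 23
dp  0  -  -  1  -  1  2  -  2  3  1  1  4  2  2  2  2  3  3  3  2  2  2  3
(- denotes ∞ / unreachable)

3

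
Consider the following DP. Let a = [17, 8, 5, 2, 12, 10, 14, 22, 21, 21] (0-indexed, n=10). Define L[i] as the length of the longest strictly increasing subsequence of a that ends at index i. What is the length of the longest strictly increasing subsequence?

   i    0    1    2    3    4    5    6    7    8    9
a[i]   17    8    5    2   12   10   14   22   21   21
L[i]    1    1    1    1    2    2    3    4    4    4

4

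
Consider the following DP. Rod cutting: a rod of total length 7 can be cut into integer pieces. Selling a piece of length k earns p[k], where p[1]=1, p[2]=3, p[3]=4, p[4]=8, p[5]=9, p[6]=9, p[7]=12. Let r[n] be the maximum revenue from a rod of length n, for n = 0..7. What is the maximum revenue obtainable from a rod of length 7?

12

   n    0    1    2    3    4    5    6    7
r[n]    0    1    3    4    8    9   11   12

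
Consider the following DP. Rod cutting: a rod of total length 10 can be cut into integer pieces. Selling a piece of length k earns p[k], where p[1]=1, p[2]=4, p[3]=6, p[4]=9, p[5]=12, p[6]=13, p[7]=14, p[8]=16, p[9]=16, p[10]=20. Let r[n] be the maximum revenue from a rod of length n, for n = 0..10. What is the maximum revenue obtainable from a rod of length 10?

   n    0    1    2    3    4    5    6    7    8    9   10
r[n]    0    1    4    6    9   12   13   16   18   21   24

24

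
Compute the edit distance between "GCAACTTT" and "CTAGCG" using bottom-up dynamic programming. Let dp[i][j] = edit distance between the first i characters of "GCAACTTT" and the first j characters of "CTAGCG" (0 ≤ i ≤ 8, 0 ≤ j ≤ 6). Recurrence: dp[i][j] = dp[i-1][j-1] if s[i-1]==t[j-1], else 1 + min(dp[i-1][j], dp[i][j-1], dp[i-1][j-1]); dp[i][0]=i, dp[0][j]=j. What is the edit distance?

   ''  C  T  A  G  C  G
''  0  1  2  3  4  5  6
 G  1  1  2  3  3  4  5
 C  2  1  2  3  4  3  4
 A  3  2  2  2  3  4  4
 A  4  3  3  2  3  4  5
 C  5  4  4  3  3  3  4
 T  6  5  4  4  4  4  4
 T  7  6  5  5  5  5  5
 T  8  7  6  6  6  6  6

6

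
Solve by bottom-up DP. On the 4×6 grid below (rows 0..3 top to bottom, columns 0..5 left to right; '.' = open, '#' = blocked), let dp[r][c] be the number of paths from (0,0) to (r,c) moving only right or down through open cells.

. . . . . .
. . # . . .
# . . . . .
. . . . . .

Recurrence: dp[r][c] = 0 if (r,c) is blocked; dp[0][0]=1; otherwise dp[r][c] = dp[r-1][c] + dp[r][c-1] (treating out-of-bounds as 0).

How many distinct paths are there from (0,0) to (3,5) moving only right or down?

20

r\c   0   1   2   3   4   5
  0   1   1   1   1   1   1
  1   1   2   0   1   2   3
  2   0   2   2   3   5   8
  3   0   2   4   7  12  20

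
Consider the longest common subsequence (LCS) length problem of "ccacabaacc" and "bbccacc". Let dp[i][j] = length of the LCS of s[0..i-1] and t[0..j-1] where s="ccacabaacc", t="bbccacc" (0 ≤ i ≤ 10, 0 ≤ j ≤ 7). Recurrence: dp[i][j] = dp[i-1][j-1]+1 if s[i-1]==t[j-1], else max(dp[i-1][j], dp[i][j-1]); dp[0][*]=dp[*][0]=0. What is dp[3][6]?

   ''  b  b  c  c  a  c  c
''  0  0  0  0  0  0  0  0
 c  0  0  0  1  1  1  1  1
 c  0  0  0  1  2  2  2  2
 a  0  0  0  1  2  3  3  3
 c  0  0  0  1  2  3  4  4
 a  0  0  0  1  2  3  4  4
 b  0  1  1  1  2  3  4  4
 a  0  1  1  1  2  3  4  4
 a  0  1  1  1  2  3  4  4
 c  0  1  1  2  2  3  4  5
 c  0  1  1  2  3  3  4  5

3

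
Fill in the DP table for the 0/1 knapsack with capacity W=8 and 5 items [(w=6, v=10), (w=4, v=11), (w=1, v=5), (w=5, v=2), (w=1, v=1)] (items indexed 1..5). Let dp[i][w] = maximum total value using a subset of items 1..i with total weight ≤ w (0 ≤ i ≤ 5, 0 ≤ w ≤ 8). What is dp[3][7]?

16

i\w   0   1   2   3   4   5   6   7   8
  0   0   0   0   0   0   0   0   0   0
  1   0   0   0   0   0   0  10  10  10
  2   0   0   0   0  11  11  11  11  11
  3   0   5   5   5  11  16  16  16  16
  4   0   5   5   5  11  16  16  16  16
  5   0   5   6   6  11  16  17  17  17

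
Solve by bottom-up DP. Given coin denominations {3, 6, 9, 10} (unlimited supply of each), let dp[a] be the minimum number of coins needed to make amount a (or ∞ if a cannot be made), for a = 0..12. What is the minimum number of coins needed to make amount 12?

2

 a  0  1  2  3  4  5  6  7  8  9 10 11 12
dp  0  -  -  1  -  -  1  -  -  1  1  -  2
(- denotes ∞ / unreachable)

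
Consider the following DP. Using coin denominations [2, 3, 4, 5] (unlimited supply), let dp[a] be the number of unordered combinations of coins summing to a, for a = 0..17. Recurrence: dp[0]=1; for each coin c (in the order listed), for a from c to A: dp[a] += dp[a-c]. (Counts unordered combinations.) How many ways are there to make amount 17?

after  coin     0     1     2     3     4     5     6     7     8     9    10    11    12    13    14    15    16    17
          2     1     0     1     0     1     0     1     0     1     0     1     0     1     0     1     0     1     0
          3     1     0     1     1     1     1     2     1     2     2     2     2     3     2     3     3     3     3
          4     1     0     1     1     2     1     3     2     4     3     5     4     7     5     8     7    10     8
          5     1     0     1     1     2     2     3     3     5     5     7     7    10    10    13    14    17    18

18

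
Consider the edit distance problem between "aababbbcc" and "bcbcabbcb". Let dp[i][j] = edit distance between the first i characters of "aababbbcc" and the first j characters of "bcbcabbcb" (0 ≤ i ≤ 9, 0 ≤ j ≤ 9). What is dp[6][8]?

   ''  b  c  b  c  a  b  b  c  b
''  0  1  2  3  4  5  6  7  8  9
 a  1  1  2  3  4  4  5  6  7  8
 a  2  2  2  3  4  4  5  6  7  8
 b  3  2  3  2  3  4  4  5  6  7
 a  4  3  3  3  3  3  4  5  6  7
 b  5  4  4  3  4  4  3  4  5  6
 b  6  5  5  4  4  5  4  3  4  5
 b  7  6  6  5  5  5  5  4  4  4
 c  8  7  6  6  5  6  6  5  4  5
 c  9  8  7  7  6  6  7  6  5  5

4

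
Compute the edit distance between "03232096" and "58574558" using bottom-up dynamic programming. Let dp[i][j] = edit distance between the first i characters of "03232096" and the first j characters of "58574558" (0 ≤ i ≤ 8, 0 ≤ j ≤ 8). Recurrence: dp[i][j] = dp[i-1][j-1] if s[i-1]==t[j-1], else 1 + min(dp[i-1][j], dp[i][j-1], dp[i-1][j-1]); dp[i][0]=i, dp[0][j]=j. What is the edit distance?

   ''  5  8  5  7  4  5  5  8
''  0  1  2  3  4  5  6  7  8
 0  1  1  2  3  4  5  6  7  8
 3  2  2  2  3  4  5  6  7  8
 2  3  3  3  3  4  5  6  7  8
 3  4  4  4  4  4  5  6  7  8
 2  5  5  5  5  5  5  6  7  8
 0  6  6  6  6  6  6  6  7  8
 9  7  7  7  7  7  7  7  7  8
 6  8  8  8  8  8  8  8  8  8

8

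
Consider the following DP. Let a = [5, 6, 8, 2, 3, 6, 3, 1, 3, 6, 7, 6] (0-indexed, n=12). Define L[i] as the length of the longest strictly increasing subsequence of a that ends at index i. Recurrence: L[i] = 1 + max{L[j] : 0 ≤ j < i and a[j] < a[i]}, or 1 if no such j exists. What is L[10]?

   i    0    1    2    3    4    5    6    7    8    9   10   11
a[i]    5    6    8    2    3    6    3    1    3    6    7    6
L[i]    1    2    3    1    2    3    2    1    2    3    4    3

4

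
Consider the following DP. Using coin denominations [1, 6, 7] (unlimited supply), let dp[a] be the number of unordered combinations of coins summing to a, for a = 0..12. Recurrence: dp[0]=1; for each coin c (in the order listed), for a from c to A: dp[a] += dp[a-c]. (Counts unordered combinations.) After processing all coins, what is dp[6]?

after  coin     0     1     2     3     4     5     6     7     8     9    10    11    12
          1     1     1     1     1     1     1     1     1     1     1     1     1     1
          6     1     1     1     1     1     1     2     2     2     2     2     2     3
          7     1     1     1     1     1     1     2     3     3     3     3     3     4

2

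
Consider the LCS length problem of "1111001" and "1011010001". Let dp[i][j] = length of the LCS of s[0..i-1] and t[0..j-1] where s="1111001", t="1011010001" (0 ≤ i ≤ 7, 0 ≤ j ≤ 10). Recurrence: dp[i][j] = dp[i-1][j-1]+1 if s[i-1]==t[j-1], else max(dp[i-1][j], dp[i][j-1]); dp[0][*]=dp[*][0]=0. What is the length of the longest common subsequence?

7

   ''  1  0  1  1  0  1  0  0  0  1
''  0  0  0  0  0  0  0  0  0  0  0
 1  0  1  1  1  1  1  1  1  1  1  1
 1  0  1  1  2  2  2  2  2  2  2  2
 1  0  1  1  2  3  3  3  3  3  3  3
 1  0  1  1  2  3  3  4  4  4  4  4
 0  0  1  2  2  3  4  4  5  5  5  5
 0  0  1  2  2  3  4  4  5  6  6  6
 1  0  1  2  3  3  4  5  5  6  6  7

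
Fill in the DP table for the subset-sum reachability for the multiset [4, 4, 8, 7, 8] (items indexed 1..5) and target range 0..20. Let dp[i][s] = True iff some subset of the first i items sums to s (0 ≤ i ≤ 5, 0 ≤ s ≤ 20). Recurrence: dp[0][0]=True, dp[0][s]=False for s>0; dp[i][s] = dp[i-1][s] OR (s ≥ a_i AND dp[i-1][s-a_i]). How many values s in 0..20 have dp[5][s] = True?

i\s   0   1   2   3   4   5   6   7   8   9  10  11  12  13  14  15  16  17  18  19  20
  0   T   F   F   F   F   F   F   F   F   F   F   F   F   F   F   F   F   F   F   F   F
  1   T   F   F   F   T   F   F   F   F   F   F   F   F   F   F   F   F   F   F   F   F
  2   T   F   F   F   T   F   F   F   T   F   F   F   F   F   F   F   F   F   F   F   F
  3   T   F   F   F   T   F   F   F   T   F   F   F   T   F   F   F   T   F   F   F   F
  4   T   F   F   F   T   F   F   T   T   F   F   T   T   F   F   T   T   F   F   T   F
  5   T   F   F   F   T   F   F   T   T   F   F   T   T   F   F   T   T   F   F   T   T

10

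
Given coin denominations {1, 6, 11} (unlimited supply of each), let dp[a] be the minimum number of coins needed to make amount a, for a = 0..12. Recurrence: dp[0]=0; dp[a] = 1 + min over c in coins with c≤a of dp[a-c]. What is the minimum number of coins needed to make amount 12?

 a  0  1  2  3  4  5  6  7  8  9 10 11 12
dp  0  1  2  3  4  5  1  2  3  4  5  1  2

2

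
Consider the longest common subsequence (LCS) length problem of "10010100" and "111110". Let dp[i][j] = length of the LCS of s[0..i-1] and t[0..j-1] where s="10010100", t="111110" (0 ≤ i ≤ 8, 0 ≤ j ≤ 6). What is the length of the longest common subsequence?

   ''  1  1  1  1  1  0
''  0  0  0  0  0  0  0
 1  0  1  1  1  1  1  1
 0  0  1  1  1  1  1  2
 0  0  1  1  1  1  1  2
 1  0  1  2  2  2  2  2
 0  0  1  2  2  2  2  3
 1  0  1  2  3  3  3  3
 0  0  1  2  3  3  3  4
 0  0  1  2  3  3  3  4

4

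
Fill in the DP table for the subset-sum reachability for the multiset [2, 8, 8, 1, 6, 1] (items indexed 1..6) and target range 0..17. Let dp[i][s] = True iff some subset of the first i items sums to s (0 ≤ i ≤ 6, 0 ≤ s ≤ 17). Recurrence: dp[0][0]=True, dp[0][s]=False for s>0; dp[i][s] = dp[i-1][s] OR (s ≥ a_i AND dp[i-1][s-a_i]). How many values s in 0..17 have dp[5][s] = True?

14

i\s   0   1   2   3   4   5   6   7   8   9  10  11  12  13  14  15  16  17
  0   T   F   F   F   F   F   F   F   F   F   F   F   F   F   F   F   F   F
  1   T   F   T   F   F   F   F   F   F   F   F   F   F   F   F   F   F   F
  2   T   F   T   F   F   F   F   F   T   F   T   F   F   F   F   F   F   F
  3   T   F   T   F   F   F   F   F   T   F   T   F   F   F   F   F   T   F
  4   T   T   T   T   F   F   F   F   T   T   T   T   F   F   F   F   T   T
  5   T   T   T   T   F   F   T   T   T   T   T   T   F   F   T   T   T   T
  6   T   T   T   T   T   F   T   T   T   T   T   T   T   F   T   T   T   T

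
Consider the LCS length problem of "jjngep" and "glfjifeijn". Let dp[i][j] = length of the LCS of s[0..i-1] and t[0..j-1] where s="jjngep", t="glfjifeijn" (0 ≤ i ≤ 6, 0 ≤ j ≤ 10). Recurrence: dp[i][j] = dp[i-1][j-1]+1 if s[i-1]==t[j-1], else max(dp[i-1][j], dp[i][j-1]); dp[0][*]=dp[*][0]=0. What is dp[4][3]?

1

   ''  g  l  f  j  i  f  e  i  j  n
''  0  0  0  0  0  0  0  0  0  0  0
 j  0  0  0  0  1  1  1  1  1  1  1
 j  0  0  0  0  1  1  1  1  1  2  2
 n  0  0  0  0  1  1  1  1  1  2  3
 g  0  1  1  1  1  1  1  1  1  2  3
 e  0  1  1  1  1  1  1  2  2  2  3
 p  0  1  1  1  1  1  1  2  2  2  3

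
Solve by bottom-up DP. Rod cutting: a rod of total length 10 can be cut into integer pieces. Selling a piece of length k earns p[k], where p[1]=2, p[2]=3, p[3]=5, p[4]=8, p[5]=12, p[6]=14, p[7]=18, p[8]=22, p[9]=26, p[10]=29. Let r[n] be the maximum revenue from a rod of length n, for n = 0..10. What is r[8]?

   n    0    1    2    3    4    5    6    7    8    9   10
r[n]    0    2    4    6    8   12   14   18   22   26   29

22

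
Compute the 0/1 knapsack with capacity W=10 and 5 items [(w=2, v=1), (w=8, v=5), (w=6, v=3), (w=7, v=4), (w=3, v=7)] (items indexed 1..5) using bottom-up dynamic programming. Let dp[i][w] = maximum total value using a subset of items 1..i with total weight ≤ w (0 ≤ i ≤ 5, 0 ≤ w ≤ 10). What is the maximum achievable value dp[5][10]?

i\w   0   1   2   3   4   5   6   7   8   9  10
  0   0   0   0   0   0   0   0   0   0   0   0
  1   0   0   1   1   1   1   1   1   1   1   1
  2   0   0   1   1   1   1   1   1   5   5   6
  3   0   0   1   1   1   1   3   3   5   5   6
  4   0   0   1   1   1   1   3   4   5   5   6
  5   0   0   1   7   7   8   8   8   8  10  11

11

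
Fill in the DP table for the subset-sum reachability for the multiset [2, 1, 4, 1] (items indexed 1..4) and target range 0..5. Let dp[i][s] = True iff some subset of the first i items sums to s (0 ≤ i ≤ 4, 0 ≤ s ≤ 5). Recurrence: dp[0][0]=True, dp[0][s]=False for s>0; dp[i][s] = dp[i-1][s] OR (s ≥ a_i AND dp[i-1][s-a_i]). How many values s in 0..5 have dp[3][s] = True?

6

i\s   0   1   2   3   4   5
  0   T   F   F   F   F   F
  1   T   F   T   F   F   F
  2   T   T   T   T   F   F
  3   T   T   T   T   T   T
  4   T   T   T   T   T   T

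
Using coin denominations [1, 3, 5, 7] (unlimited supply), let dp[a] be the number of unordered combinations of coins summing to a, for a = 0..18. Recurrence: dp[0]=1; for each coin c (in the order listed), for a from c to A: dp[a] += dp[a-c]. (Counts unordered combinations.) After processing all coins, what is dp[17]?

24

after  coin     0     1     2     3     4     5     6     7     8     9    10    11    12    13    14    15    16    17    18
          1     1     1     1     1     1     1     1     1     1     1     1     1     1     1     1     1     1     1     1
          3     1     1     1     2     2     2     3     3     3     4     4     4     5     5     5     6     6     6     7
          5     1     1     1     2     2     3     4     4     5     6     7     8     9    10    11    13    14    15    17
          7     1     1     1     2     2     3     4     5     6     7     9    10    12    14    16    19    21    24    27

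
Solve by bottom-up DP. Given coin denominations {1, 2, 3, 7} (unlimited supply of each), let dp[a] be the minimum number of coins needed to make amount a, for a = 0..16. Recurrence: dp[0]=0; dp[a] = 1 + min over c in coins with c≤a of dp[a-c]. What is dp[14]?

2

 a  0  1  2  3  4  5  6  7  8  9 10 11 12 13 14 15 16
dp  0  1  1  1  2  2  2  1  2  2  2  3  3  3  2  3  3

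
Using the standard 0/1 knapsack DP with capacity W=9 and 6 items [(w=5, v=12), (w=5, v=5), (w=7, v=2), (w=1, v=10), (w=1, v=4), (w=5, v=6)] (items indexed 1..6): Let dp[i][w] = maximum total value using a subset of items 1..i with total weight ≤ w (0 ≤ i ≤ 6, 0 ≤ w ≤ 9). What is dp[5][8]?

26

i\w   0   1   2   3   4   5   6   7   8   9
  0   0   0   0   0   0   0   0   0   0   0
  1   0   0   0   0   0  12  12  12  12  12
  2   0   0   0   0   0  12  12  12  12  12
  3   0   0   0   0   0  12  12  12  12  12
  4   0  10  10  10  10  12  22  22  22  22
  5   0  10  14  14  14  14  22  26  26  26
  6   0  10  14  14  14  14  22  26  26  26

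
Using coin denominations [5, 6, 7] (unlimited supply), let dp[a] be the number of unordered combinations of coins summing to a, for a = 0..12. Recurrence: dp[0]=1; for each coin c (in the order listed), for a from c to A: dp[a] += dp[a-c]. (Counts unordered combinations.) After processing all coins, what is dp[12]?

after  coin     0     1     2     3     4     5     6     7     8     9    10    11    12
          5     1     0     0     0     0     1     0     0     0     0     1     0     0
          6     1     0     0     0     0     1     1     0     0     0     1     1     1
          7     1     0     0     0     0     1     1     1     0     0     1     1     2

2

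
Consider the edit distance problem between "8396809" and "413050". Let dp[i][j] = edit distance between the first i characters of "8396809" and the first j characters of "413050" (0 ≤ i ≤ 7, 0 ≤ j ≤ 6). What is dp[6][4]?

5

   ''  4  1  3  0  5  0
''  0  1  2  3  4  5  6
 8  1  1  2  3  4  5  6
 3  2  2  2  2  3  4  5
 9  3  3  3  3  3  4  5
 6  4  4  4  4  4  4  5
 8  5  5  5  5  5  5  5
 0  6  6  6  6  5  6  5
 9  7  7  7  7  6  6  6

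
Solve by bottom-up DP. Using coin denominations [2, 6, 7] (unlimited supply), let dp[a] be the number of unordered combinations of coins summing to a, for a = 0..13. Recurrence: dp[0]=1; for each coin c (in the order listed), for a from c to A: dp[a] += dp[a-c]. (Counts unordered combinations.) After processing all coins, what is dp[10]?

2

after  coin     0     1     2     3     4     5     6     7     8     9    10    11    12    13
          2     1     0     1     0     1     0     1     0     1     0     1     0     1     0
          6     1     0     1     0     1     0     2     0     2     0     2     0     3     0
          7     1     0     1     0     1     0     2     1     2     1     2     1     3     2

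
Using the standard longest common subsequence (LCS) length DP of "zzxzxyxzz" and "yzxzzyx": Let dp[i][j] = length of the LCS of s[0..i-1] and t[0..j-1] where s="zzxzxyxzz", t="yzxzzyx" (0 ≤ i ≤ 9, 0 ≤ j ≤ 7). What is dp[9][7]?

   ''  y  z  x  z  z  y  x
''  0  0  0  0  0  0  0  0
 z  0  0  1  1  1  1  1  1
 z  0  0  1  1  2  2  2  2
 x  0  0  1  2  2  2  2  3
 z  0  0  1  2  3  3  3  3
 x  0  0  1  2  3  3  3  4
 y  0  1  1  2  3  3  4  4
 x  0  1  1  2  3  3  4  5
 z  0  1  2  2  3  4  4  5
 z  0  1  2  2  3  4  4  5

5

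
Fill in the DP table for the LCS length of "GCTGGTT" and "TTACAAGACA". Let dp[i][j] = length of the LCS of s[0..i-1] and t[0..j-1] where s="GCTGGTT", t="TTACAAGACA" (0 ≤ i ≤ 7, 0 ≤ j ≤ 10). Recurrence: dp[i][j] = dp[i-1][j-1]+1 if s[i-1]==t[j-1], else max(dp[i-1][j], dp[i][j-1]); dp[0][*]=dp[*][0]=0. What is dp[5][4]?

1

   ''  T  T  A  C  A  A  G  A  C  A
''  0  0  0  0  0  0  0  0  0  0  0
 G  0  0  0  0  0  0  0  1  1  1  1
 C  0  0  0  0  1  1  1  1  1  2  2
 T  0  1  1  1  1  1  1  1  1  2  2
 G  0  1  1  1  1  1  1  2  2  2  2
 G  0  1  1  1  1  1  1  2  2  2  2
 T  0  1  2  2  2  2  2  2  2  2  2
 T  0  1  2  2  2  2  2  2  2  2  2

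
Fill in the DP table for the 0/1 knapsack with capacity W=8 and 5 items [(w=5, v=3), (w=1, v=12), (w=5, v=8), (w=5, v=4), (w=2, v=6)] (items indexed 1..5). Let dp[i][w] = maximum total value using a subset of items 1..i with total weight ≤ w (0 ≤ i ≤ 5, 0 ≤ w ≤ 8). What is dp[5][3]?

18

i\w   0   1   2   3   4   5   6   7   8
  0   0   0   0   0   0   0   0   0   0
  1   0   0   0   0   0   3   3   3   3
  2   0  12  12  12  12  12  15  15  15
  3   0  12  12  12  12  12  20  20  20
  4   0  12  12  12  12  12  20  20  20
  5   0  12  12  18  18  18  20  20  26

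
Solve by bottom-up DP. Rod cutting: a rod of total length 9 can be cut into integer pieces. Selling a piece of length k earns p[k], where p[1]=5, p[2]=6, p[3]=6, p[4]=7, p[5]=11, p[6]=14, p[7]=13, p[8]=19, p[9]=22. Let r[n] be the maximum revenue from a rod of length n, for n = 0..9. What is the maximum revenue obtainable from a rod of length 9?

45

   n    0    1    2    3    4    5    6    7    8    9
r[n]    0    5   10   15   20   25   30   35   40   45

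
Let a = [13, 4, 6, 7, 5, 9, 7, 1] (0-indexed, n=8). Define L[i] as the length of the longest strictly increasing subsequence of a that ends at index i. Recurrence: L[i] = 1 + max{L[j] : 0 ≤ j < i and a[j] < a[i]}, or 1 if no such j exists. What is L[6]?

3

   i    0    1    2    3    4    5    6    7
a[i]   13    4    6    7    5    9    7    1
L[i]    1    1    2    3    2    4    3    1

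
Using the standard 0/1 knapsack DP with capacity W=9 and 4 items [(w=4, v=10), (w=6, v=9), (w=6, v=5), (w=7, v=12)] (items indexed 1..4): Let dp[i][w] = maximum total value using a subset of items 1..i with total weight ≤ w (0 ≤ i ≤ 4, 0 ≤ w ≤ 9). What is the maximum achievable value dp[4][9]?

12

i\w   0   1   2   3   4   5   6   7   8   9
  0   0   0   0   0   0   0   0   0   0   0
  1   0   0   0   0  10  10  10  10  10  10
  2   0   0   0   0  10  10  10  10  10  10
  3   0   0   0   0  10  10  10  10  10  10
  4   0   0   0   0  10  10  10  12  12  12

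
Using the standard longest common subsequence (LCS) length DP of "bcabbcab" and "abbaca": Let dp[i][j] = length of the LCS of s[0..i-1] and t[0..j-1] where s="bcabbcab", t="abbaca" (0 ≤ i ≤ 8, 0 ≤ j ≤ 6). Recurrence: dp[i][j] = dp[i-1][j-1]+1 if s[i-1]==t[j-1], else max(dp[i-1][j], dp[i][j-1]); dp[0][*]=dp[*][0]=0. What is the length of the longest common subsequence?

5

   ''  a  b  b  a  c  a
''  0  0  0  0  0  0  0
 b  0  0  1  1  1  1  1
 c  0  0  1  1  1  2  2
 a  0  1  1  1  2  2  3
 b  0  1  2  2  2  2  3
 b  0  1  2  3  3  3  3
 c  0  1  2  3  3  4  4
 a  0  1  2  3  4  4  5
 b  0  1  2  3  4  4  5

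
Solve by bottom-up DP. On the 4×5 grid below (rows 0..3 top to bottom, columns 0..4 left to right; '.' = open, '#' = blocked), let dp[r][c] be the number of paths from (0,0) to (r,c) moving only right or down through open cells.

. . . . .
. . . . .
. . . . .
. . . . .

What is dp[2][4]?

15

r\c   0   1   2   3   4
  0   1   1   1   1   1
  1   1   2   3   4   5
  2   1   3   6  10  15
  3   1   4  10  20  35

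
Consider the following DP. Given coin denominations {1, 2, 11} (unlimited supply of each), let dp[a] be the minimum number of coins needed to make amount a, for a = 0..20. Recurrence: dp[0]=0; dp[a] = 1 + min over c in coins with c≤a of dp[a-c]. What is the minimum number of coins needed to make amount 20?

 a  0  1  2  3  4  5  6  7  8  9 10 11 12 13 14 15 16 17 18 19 20
dp  0  1  1  2  2  3  3  4  4  5  5  1  2  2  3  3  4  4  5  5  6

6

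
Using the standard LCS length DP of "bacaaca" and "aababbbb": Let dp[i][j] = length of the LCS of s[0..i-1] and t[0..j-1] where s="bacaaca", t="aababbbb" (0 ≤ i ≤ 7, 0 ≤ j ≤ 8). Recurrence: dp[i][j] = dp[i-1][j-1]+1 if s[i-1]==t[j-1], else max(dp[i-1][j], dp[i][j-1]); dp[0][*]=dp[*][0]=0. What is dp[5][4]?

   ''  a  a  b  a  b  b  b  b
''  0  0  0  0  0  0  0  0  0
 b  0  0  0  1  1  1  1  1  1
 a  0  1  1  1  2  2  2  2  2
 c  0  1  1  1  2  2  2  2  2
 a  0  1  2  2  2  2  2  2  2
 a  0  1  2  2  3  3  3  3  3
 c  0  1  2  2  3  3  3  3  3
 a  0  1  2  2  3  3  3  3  3

3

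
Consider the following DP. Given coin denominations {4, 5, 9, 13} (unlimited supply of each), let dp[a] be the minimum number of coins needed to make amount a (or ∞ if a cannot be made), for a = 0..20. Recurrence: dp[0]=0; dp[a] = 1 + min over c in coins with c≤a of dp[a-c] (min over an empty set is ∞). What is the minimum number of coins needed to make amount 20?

 a  0  1  2  3  4  5  6  7  8  9 10 11 12 13 14 15 16 17 18 19 20
dp  0  -  -  -  1  1  -  -  2  1  2  -  3  1  2  3  4  2  2  3  4
(- denotes ∞ / unreachable)

4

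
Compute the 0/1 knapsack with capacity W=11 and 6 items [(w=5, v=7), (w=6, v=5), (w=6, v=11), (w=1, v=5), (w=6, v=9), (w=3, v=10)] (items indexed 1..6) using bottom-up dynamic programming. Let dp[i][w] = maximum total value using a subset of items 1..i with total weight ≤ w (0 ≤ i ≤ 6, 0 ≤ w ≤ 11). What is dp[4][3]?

i\w   0   1   2   3   4   5   6   7   8   9  10  11
  0   0   0   0   0   0   0   0   0   0   0   0   0
  1   0   0   0   0   0   7   7   7   7   7   7   7
  2   0   0   0   0   0   7   7   7   7   7   7  12
  3   0   0   0   0   0   7  11  11  11  11  11  18
  4   0   5   5   5   5   7  12  16  16  16  16  18
  5   0   5   5   5   5   7  12  16  16  16  16  18
  6   0   5   5  10  15  15  15  16  17  22  26  26

5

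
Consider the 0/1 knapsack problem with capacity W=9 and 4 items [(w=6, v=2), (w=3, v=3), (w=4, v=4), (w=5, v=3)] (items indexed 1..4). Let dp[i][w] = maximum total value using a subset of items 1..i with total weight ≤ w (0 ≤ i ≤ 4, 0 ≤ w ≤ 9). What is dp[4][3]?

i\w   0   1   2   3   4   5   6   7   8   9
  0   0   0   0   0   0   0   0   0   0   0
  1   0   0   0   0   0   0   2   2   2   2
  2   0   0   0   3   3   3   3   3   3   5
  3   0   0   0   3   4   4   4   7   7   7
  4   0   0   0   3   4   4   4   7   7   7

3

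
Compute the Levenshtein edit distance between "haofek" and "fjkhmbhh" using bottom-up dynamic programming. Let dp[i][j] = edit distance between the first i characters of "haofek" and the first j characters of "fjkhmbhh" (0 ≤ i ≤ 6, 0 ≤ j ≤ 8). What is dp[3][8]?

7

   ''  f  j  k  h  m  b  h  h
''  0  1  2  3  4  5  6  7  8
 h  1  1  2  3  3  4  5  6  7
 a  2  2  2  3  4  4  5  6  7
 o  3  3  3  3  4  5  5  6  7
 f  4  3  4  4  4  5  6  6  7
 e  5  4  4  5  5  5  6  7  7
 k  6  5  5  4  5  6  6  7  8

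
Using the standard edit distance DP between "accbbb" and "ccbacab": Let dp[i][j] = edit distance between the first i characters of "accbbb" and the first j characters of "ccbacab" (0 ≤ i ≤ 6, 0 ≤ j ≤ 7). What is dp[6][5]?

   ''  c  c  b  a  c  a  b
''  0  1  2  3  4  5  6  7
 a  1  1  2  3  3  4  5  6
 c  2  1  1  2  3  3  4  5
 c  3  2  1  2  3  3  4  5
 b  4  3  2  1  2  3  4  4
 b  5  4  3  2  2  3  4  4
 b  6  5  4  3  3  3  4  4

3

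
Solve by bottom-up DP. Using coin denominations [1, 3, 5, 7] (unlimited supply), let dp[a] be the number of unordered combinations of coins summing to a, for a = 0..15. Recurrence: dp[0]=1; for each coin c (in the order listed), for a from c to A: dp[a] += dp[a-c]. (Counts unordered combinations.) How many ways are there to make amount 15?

19

after  coin     0     1     2     3     4     5     6     7     8     9    10    11    12    13    14    15
          1     1     1     1     1     1     1     1     1     1     1     1     1     1     1     1     1
          3     1     1     1     2     2     2     3     3     3     4     4     4     5     5     5     6
          5     1     1     1     2     2     3     4     4     5     6     7     8     9    10    11    13
          7     1     1     1     2     2     3     4     5     6     7     9    10    12    14    16    19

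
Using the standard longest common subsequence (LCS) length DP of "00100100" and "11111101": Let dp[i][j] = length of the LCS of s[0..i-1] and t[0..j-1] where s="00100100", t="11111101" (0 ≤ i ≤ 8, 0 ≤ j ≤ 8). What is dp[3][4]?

1

   ''  1  1  1  1  1  1  0  1
''  0  0  0  0  0  0  0  0  0
 0  0  0  0  0  0  0  0  1  1
 0  0  0  0  0  0  0  0  1  1
 1  0  1  1  1  1  1  1  1  2
 0  0  1  1  1  1  1  1  2  2
 0  0  1  1  1  1  1  1  2  2
 1  0  1  2  2  2  2  2  2  3
 0  0  1  2  2  2  2  2  3  3
 0  0  1  2  2  2  2  2  3  3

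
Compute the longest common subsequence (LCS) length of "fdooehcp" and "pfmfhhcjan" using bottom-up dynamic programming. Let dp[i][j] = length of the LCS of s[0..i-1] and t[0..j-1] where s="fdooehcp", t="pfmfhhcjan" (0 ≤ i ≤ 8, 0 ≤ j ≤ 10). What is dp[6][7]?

   ''  p  f  m  f  h  h  c  j  a  n
''  0  0  0  0  0  0  0  0  0  0  0
 f  0  0  1  1  1  1  1  1  1  1  1
 d  0  0  1  1  1  1  1  1  1  1  1
 o  0  0  1  1  1  1  1  1  1  1  1
 o  0  0  1  1  1  1  1  1  1  1  1
 e  0  0  1  1  1  1  1  1  1  1  1
 h  0  0  1  1  1  2  2  2  2  2  2
 c  0  0  1  1  1  2  2  3  3  3  3
 p  0  1  1  1  1  2  2  3  3  3  3

2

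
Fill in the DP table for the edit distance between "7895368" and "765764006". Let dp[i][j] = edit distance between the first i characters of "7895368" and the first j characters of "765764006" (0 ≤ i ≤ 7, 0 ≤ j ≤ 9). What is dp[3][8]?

   ''  7  6  5  7  6  4  0  0  6
''  0  1  2  3  4  5  6  7  8  9
 7  1  0  1  2  3  4  5  6  7  8
 8  2  1  1  2  3  4  5  6  7  8
 9  3  2  2  2  3  4  5  6  7  8
 5  4  3  3  2  3  4  5  6  7  8
 3  5  4  4  3  3  4  5  6  7  8
 6  6  5  4  4  4  3  4  5  6  7
 8  7  6  5  5  5  4  4  5  6  7

7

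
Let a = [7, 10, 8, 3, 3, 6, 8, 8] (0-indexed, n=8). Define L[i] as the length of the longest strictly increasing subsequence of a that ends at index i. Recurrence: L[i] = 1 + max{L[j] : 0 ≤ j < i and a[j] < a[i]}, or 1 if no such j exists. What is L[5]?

   i    0    1    2    3    4    5    6    7
a[i]    7   10    8    3    3    6    8    8
L[i]    1    2    2    1    1    2    3    3

2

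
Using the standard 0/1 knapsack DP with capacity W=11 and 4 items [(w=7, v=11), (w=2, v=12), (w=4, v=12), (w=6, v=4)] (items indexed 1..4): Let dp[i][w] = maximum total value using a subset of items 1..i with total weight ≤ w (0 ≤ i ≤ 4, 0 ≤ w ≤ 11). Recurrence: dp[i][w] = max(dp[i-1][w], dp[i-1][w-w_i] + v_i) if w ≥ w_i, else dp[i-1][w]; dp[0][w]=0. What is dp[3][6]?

24

i\w   0   1   2   3   4   5   6   7   8   9  10  11
  0   0   0   0   0   0   0   0   0   0   0   0   0
  1   0   0   0   0   0   0   0  11  11  11  11  11
  2   0   0  12  12  12  12  12  12  12  23  23  23
  3   0   0  12  12  12  12  24  24  24  24  24  24
  4   0   0  12  12  12  12  24  24  24  24  24  24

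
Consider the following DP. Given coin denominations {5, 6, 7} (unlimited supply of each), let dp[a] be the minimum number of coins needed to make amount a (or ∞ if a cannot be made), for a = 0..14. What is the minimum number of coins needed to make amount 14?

2

 a  0  1  2  3  4  5  6  7  8  9 10 11 12 13 14
dp  0  -  -  -  -  1  1  1  -  -  2  2  2  2  2
(- denotes ∞ / unreachable)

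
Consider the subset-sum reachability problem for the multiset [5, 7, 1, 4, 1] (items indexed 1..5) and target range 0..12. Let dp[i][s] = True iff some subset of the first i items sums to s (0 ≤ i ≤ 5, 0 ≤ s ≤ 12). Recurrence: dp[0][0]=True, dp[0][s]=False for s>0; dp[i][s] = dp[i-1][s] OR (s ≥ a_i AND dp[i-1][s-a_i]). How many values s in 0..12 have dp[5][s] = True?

12

i\s   0   1   2   3   4   5   6   7   8   9  10  11  12
  0   T   F   F   F   F   F   F   F   F   F   F   F   F
  1   T   F   F   F   F   T   F   F   F   F   F   F   F
  2   T   F   F   F   F   T   F   T   F   F   F   F   T
  3   T   T   F   F   F   T   T   T   T   F   F   F   T
  4   T   T   F   F   T   T   T   T   T   T   T   T   T
  5   T   T   T   F   T   T   T   T   T   T   T   T   T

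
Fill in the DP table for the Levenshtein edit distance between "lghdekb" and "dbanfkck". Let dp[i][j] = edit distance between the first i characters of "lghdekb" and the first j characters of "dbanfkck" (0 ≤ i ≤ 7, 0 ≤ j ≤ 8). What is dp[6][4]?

6

   ''  d  b  a  n  f  k  c  k
''  0  1  2  3  4  5  6  7  8
 l  1  1  2  3  4  5  6  7  8
 g  2  2  2  3  4  5  6  7  8
 h  3  3  3  3  4  5  6  7  8
 d  4  3  4  4  4  5  6  7  8
 e  5  4  4  5  5  5  6  7  8
 k  6  5  5  5  6  6  5  6  7
 b  7  6  5  6  6  7  6  6  7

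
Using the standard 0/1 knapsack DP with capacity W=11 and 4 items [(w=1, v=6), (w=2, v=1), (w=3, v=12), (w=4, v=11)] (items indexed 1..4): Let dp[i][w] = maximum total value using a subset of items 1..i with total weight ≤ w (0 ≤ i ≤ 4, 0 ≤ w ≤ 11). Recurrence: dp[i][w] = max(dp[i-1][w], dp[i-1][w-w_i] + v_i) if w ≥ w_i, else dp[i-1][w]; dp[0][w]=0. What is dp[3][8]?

19

i\w   0   1   2   3   4   5   6   7   8   9  10  11
  0   0   0   0   0   0   0   0   0   0   0   0   0
  1   0   6   6   6   6   6   6   6   6   6   6   6
  2   0   6   6   7   7   7   7   7   7   7   7   7
  3   0   6   6  12  18  18  19  19  19  19  19  19
  4   0   6   6  12  18  18  19  23  29  29  30  30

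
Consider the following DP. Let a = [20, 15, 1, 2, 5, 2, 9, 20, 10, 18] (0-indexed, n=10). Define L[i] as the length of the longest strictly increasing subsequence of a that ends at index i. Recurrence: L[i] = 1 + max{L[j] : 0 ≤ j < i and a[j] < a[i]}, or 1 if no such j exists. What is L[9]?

   i    0    1    2    3    4    5    6    7    8    9
a[i]   20   15    1    2    5    2    9   20   10   18
L[i]    1    1    1    2    3    2    4    5    5    6

6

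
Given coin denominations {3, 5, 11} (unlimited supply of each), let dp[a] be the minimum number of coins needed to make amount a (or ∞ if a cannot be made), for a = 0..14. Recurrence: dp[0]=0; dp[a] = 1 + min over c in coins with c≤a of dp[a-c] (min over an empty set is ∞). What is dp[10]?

2

 a  0  1  2  3  4  5  6  7  8  9 10 11 12 13 14
dp  0  -  -  1  -  1  2  -  2  3  2  1  4  3  2
(- denotes ∞ / unreachable)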